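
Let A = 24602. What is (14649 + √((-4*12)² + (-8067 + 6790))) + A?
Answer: 39251 + √1027 ≈ 39283.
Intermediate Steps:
(14649 + √((-4*12)² + (-8067 + 6790))) + A = (14649 + √((-4*12)² + (-8067 + 6790))) + 24602 = (14649 + √((-48)² - 1277)) + 24602 = (14649 + √(2304 - 1277)) + 24602 = (14649 + √1027) + 24602 = 39251 + √1027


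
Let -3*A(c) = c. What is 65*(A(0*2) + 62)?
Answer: 4030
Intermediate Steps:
A(c) = -c/3
65*(A(0*2) + 62) = 65*(-0*2 + 62) = 65*(-⅓*0 + 62) = 65*(0 + 62) = 65*62 = 4030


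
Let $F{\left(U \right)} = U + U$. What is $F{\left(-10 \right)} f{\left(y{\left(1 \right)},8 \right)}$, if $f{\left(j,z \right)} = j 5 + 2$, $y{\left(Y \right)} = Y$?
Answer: $-140$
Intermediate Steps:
$F{\left(U \right)} = 2 U$
$f{\left(j,z \right)} = 2 + 5 j$ ($f{\left(j,z \right)} = 5 j + 2 = 2 + 5 j$)
$F{\left(-10 \right)} f{\left(y{\left(1 \right)},8 \right)} = 2 \left(-10\right) \left(2 + 5 \cdot 1\right) = - 20 \left(2 + 5\right) = \left(-20\right) 7 = -140$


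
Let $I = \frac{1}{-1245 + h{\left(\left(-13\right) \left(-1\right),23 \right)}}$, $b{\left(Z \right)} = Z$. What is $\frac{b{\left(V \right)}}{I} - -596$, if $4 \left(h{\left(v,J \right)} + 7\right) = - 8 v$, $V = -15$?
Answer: $19766$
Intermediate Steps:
$h{\left(v,J \right)} = -7 - 2 v$ ($h{\left(v,J \right)} = -7 + \frac{\left(-1\right) 8 v}{4} = -7 + \frac{\left(-8\right) v}{4} = -7 - 2 v$)
$I = - \frac{1}{1278}$ ($I = \frac{1}{-1245 - \left(7 + 2 \left(\left(-13\right) \left(-1\right)\right)\right)} = \frac{1}{-1245 - 33} = \frac{1}{-1278} = - \frac{1}{1278} \approx -0.00078247$)
$\frac{b{\left(V \right)}}{I} - -596 = - \frac{15}{- \frac{1}{1278}} - -596 = \left(-15\right) \left(-1278\right) + 596 = 19170 + 596 = 19766$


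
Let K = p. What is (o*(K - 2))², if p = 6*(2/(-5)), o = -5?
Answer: 484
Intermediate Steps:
p = -12/5 (p = 6*(2*(-⅕)) = 6*(-⅖) = -12/5 ≈ -2.4000)
K = -12/5 ≈ -2.4000
(o*(K - 2))² = (-5*(-12/5 - 2))² = (-5*(-22/5))² = 22² = 484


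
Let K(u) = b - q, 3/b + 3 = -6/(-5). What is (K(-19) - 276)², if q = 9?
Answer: 739600/9 ≈ 82178.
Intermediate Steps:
b = -5/3 (b = 3/(-3 - 6/(-5)) = 3/(-3 - 6*(-⅕)) = 3/(-3 + 6/5) = 3/(-9/5) = 3*(-5/9) = -5/3 ≈ -1.6667)
K(u) = -32/3 (K(u) = -5/3 - 1*9 = -5/3 - 9 = -32/3)
(K(-19) - 276)² = (-32/3 - 276)² = (-860/3)² = 739600/9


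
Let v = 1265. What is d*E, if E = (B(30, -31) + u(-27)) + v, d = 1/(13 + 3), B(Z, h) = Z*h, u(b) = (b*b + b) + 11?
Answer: 131/2 ≈ 65.500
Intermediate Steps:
u(b) = 11 + b + b**2 (u(b) = (b**2 + b) + 11 = (b + b**2) + 11 = 11 + b + b**2)
d = 1/16 ≈ 0.062500
E = 1048 (E = (30*(-31) + (11 - 27 + (-27)**2)) + 1265 = (-930 + (11 - 27 + 729)) + 1265 = (-930 + 713) + 1265 = -217 + 1265 = 1048)
d*E = (1/16)*1048 = 131/2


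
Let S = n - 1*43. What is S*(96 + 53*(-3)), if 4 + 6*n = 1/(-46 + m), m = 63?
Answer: 93513/34 ≈ 2750.4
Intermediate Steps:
n = -67/102 (n = -⅔ + 1/(6*(-46 + 63)) = -⅔ + (⅙)/17 = -⅔ + (⅙)*(1/17) = -⅔ + 1/102 = -67/102 ≈ -0.65686)
S = -4453/102 (S = -67/102 - 1*43 = -67/102 - 43 = -4453/102 ≈ -43.657)
S*(96 + 53*(-3)) = -4453*(96 + 53*(-3))/102 = -4453*(96 - 159)/102 = -4453/102*(-63) = 93513/34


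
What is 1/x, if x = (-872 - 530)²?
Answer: 1/1965604 ≈ 5.0875e-7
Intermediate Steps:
x = 1965604 (x = (-1402)² = 1965604)
1/x = 1/1965604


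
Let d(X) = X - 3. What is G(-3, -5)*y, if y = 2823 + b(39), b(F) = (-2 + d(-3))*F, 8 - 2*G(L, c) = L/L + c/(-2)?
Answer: 22599/4 ≈ 5649.8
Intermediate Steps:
d(X) = -3 + X
G(L, c) = 7/2 + c/4 (G(L, c) = 4 - (L/L + c/(-2))/2 = 4 - (1 + c*(-½))/2 = 4 - (1 - c/2)/2 = 4 + (-½ + c/4) = 7/2 + c/4)
b(F) = -8*F (b(F) = (-2 + (-3 - 3))*F = (-2 - 6)*F = -8*F)
y = 2511 (y = 2823 - 8*39 = 2823 - 312 = 2511)
G(-3, -5)*y = (7/2 + (¼)*(-5))*2511 = (7/2 - 5/4)*2511 = (9/4)*2511 = 22599/4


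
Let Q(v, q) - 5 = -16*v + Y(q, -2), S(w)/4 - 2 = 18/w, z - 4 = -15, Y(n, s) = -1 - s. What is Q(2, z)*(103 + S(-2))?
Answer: -1950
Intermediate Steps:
z = -11 (z = 4 - 15 = -11)
S(w) = 8 + 72/w (S(w) = 8 + 4*(18/w) = 8 + 72/w)
Q(v, q) = 6 - 16*v (Q(v, q) = 5 + (-16*v + (-1 - 1*(-2))) = 5 + (-16*v + (-1 + 2)) = 5 + (-16*v + 1) = 5 + (1 - 16*v) = 6 - 16*v)
Q(2, z)*(103 + S(-2)) = (6 - 16*2)*(103 + (8 + 72/(-2))) = (6 - 32)*(103 + (8 + 72*(-½))) = -26*(103 + (8 - 36)) = -26*(103 - 28) = -26*75 = -1950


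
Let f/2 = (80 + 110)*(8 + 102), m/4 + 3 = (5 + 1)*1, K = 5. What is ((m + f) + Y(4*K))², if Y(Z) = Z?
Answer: 1749916224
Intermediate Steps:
m = 12 (m = -12 + 4*((5 + 1)*1) = -12 + 4*(6*1) = -12 + 4*6 = -12 + 24 = 12)
f = 41800 (f = 2*((80 + 110)*(8 + 102)) = 2*(190*110) = 2*20900 = 41800)
((m + f) + Y(4*K))² = ((12 + 41800) + 4*5)² = (41812 + 20)² = 41832² = 1749916224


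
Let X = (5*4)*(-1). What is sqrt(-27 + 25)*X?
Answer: -20*I*sqrt(2) ≈ -28.284*I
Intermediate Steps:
X = -20 (X = 20*(-1) = -20)
sqrt(-27 + 25)*X = sqrt(-27 + 25)*(-20) = sqrt(-2)*(-20) = (I*sqrt(2))*(-20) = -20*I*sqrt(2)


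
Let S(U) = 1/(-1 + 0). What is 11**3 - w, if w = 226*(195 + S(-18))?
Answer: -42513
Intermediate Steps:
S(U) = -1 (S(U) = 1/(-1) = -1)
w = 43844 (w = 226*(195 - 1) = 226*194 = 43844)
11**3 - w = 11**3 - 1*43844 = 1331 - 43844 = -42513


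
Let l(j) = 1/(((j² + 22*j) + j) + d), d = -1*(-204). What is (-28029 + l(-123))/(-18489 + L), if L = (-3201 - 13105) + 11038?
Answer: 350474615/297057528 ≈ 1.1798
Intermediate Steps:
d = 204
L = -5268 (L = -16306 + 11038 = -5268)
l(j) = 1/(204 + j² + 23*j) (l(j) = 1/(((j² + 22*j) + j) + 204) = 1/((j² + 23*j) + 204) = 1/(204 + j² + 23*j))
(-28029 + l(-123))/(-18489 + L) = (-28029 + 1/(204 + (-123)² + 23*(-123)))/(-18489 - 5268) = (-28029 + 1/(204 + 15129 - 2829))/(-23757) = (-28029 + 1/12504)*(-1/23757) = -350474615/12504*(-1/23757) = 350474615/297057528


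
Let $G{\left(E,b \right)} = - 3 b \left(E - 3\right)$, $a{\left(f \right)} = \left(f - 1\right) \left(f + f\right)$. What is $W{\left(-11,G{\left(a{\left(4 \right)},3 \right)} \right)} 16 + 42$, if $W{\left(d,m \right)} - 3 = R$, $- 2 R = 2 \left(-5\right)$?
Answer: $170$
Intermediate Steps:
$a{\left(f \right)} = 2 f \left(-1 + f\right)$ ($a{\left(f \right)} = \left(-1 + f\right) 2 f = 2 f \left(-1 + f\right)$)
$G{\left(E,b \right)} = - 3 b \left(-3 + E\right)$
$R = 5$ ($R = - \frac{2 \left(-5\right)}{2} = \left(- \frac{1}{2}\right) \left(-10\right) = 5$)
$W{\left(d,m \right)} = 8$ ($W{\left(d,m \right)} = 3 + 5 = 8$)
$W{\left(-11,G{\left(a{\left(4 \right)},3 \right)} \right)} 16 + 42 = 8 \cdot 16 + 42 = 128 + 42 = 170$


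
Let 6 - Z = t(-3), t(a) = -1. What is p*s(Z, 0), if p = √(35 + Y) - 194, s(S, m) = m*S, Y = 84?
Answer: 0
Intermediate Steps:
Z = 7 (Z = 6 - 1*(-1) = 6 + 1 = 7)
s(S, m) = S*m
p = -194 + √119 (p = √(35 + 84) - 194 = √119 - 194 = -194 + √119 ≈ -183.09)
p*s(Z, 0) = (-194 + √119)*(7*0) = (-194 + √119)*0 = 0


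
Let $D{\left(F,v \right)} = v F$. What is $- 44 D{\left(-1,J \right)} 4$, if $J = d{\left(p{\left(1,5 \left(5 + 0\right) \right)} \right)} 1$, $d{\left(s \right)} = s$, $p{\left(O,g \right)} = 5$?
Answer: $880$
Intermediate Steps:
$J = 5$ ($J = 5 \cdot 1 = 5$)
$D{\left(F,v \right)} = F v$
$- 44 D{\left(-1,J \right)} 4 = - 44 \left(\left(-1\right) 5\right) 4 = \left(-44\right) \left(-5\right) 4 = 220 \cdot 4 = 880$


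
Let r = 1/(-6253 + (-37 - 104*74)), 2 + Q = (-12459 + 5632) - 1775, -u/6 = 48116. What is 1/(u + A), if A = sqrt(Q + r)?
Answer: -4037702256/1165668610833721 - 3*I*sqrt(187001436930)/1165668610833721 ≈ -3.4639e-6 - 1.1129e-9*I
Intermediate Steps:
u = -288696 (u = -6*48116 = -288696)
Q = -8604 (Q = -2 + ((-12459 + 5632) - 1775) = -2 + (-6827 - 1775) = -2 - 8602 = -8604)
r = -1/13986 (r = 1/(-6253 + (-37 - 7696)) = 1/(-6253 - 7733) = 1/(-13986) = -1/13986 ≈ -7.1500e-5)
A = I*sqrt(187001436930)/4662 (A = sqrt(-8604 - 1/13986) = sqrt(-120335545/13986) = I*sqrt(187001436930)/4662 ≈ 92.758*I)
1/(u + A) = 1/(-288696 + I*sqrt(187001436930)/4662)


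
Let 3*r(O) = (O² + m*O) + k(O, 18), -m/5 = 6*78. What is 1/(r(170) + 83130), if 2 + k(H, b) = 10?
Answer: -1/39834 ≈ -2.5104e-5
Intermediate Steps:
k(H, b) = 8 (k(H, b) = -2 + 10 = 8)
m = -2340 (m = -30*78 = -5*468 = -2340)
r(O) = 8/3 - 780*O + O²/3 (r(O) = ((O² - 2340*O) + 8)/3 = (8 + O² - 2340*O)/3 = 8/3 - 780*O + O²/3)
1/(r(170) + 83130) = 1/((8/3 - 780*170 + (⅓)*170²) + 83130) = 1/((8/3 - 132600 + (⅓)*28900) + 83130) = 1/((8/3 - 132600 + 28900/3) + 83130) = 1/(-122964 + 83130) = 1/(-39834) = -1/39834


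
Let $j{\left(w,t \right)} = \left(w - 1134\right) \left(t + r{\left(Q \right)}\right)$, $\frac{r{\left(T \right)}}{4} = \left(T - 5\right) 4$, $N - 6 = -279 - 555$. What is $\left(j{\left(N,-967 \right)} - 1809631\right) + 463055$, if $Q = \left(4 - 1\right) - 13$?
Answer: $1021558$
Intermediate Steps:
$N = -828$ ($N = 6 - 834 = -828$)
$Q = -10$ ($Q = 3 - 13 = -10$)
$r{\left(T \right)} = -80 + 16 T$ ($r{\left(T \right)} = 4 \left(T - 5\right) 4 = 4 \left(-5 + T\right) 4 = 4 \left(-20 + 4 T\right) = -80 + 16 T$)
$j{\left(w,t \right)} = \left(-1134 + w\right) \left(-240 + t\right)$ ($j{\left(w,t \right)} = \left(w - 1134\right) \left(t + \left(-80 + 16 \left(-10\right)\right)\right) = \left(-1134 + w\right) \left(t - 240\right) = \left(-1134 + w\right) \left(-240 + t\right)$)
$\left(j{\left(N,-967 \right)} - 1809631\right) + 463055 = \left(\left(272160 - -1096578 - -198720 - -800676\right) - 1809631\right) + 463055 = \left(\left(272160 + 1096578 + 198720 + 800676\right) - 1809631\right) + 463055 = \left(2368134 - 1809631\right) + 463055 = 558503 + 463055 = 1021558$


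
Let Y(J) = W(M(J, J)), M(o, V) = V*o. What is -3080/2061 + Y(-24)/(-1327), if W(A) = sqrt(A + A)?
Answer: -3080/2061 - 24*sqrt(2)/1327 ≈ -1.5200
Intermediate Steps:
W(A) = sqrt(2)*sqrt(A) (W(A) = sqrt(2*A) = sqrt(2)*sqrt(A))
Y(J) = sqrt(2)*sqrt(J**2) (Y(J) = sqrt(2)*sqrt(J*J) = sqrt(2)*sqrt(J**2))
-3080/2061 + Y(-24)/(-1327) = -3080/2061 + (sqrt(2)*sqrt((-24)**2))/(-1327) = -3080*1/2061 + (sqrt(2)*sqrt(576))*(-1/1327) = -3080/2061 + (sqrt(2)*24)*(-1/1327) = -3080/2061 + (24*sqrt(2))*(-1/1327) = -3080/2061 - 24*sqrt(2)/1327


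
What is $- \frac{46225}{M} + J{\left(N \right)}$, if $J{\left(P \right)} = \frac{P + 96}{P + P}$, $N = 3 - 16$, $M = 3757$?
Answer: $- \frac{116437}{7514} \approx -15.496$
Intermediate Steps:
$N = -13$ ($N = 3 - 16 = -13$)
$J{\left(P \right)} = \frac{96 + P}{2 P}$
$- \frac{46225}{M} + J{\left(N \right)} = - \frac{46225}{3757} + \frac{96 - 13}{2 \left(-13\right)} = \left(-46225\right) \frac{1}{3757} + \frac{1}{2} \left(- \frac{1}{13}\right) 83 = - \frac{46225}{3757} - \frac{83}{26} = - \frac{116437}{7514}$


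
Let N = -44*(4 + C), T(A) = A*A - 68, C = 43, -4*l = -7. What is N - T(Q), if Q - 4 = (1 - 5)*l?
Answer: -2009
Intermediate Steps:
l = 7/4 (l = -¼*(-7) = 7/4 ≈ 1.7500)
Q = -3 (Q = 4 + (1 - 5)*(7/4) = 4 - 4*7/4 = 4 - 7 = -3)
T(A) = -68 + A² (T(A) = A² - 68 = -68 + A²)
N = -2068 (N = -44*(4 + 43) = -44*47 = -2068)
N - T(Q) = -2068 - (-68 + (-3)²) = -2068 - (-68 + 9) = -2068 - 1*(-59) = -2068 + 59 = -2009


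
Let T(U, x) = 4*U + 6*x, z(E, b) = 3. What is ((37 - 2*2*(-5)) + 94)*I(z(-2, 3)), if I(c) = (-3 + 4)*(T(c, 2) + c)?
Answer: 4077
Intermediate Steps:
I(c) = 12 + 5*c (I(c) = (-3 + 4)*((4*c + 6*2) + c) = 1*((4*c + 12) + c) = 1*((12 + 4*c) + c) = 1*(12 + 5*c) = 12 + 5*c)
((37 - 2*2*(-5)) + 94)*I(z(-2, 3)) = ((37 - 2*2*(-5)) + 94)*(12 + 5*3) = ((37 - 4*(-5)) + 94)*(12 + 15) = ((37 - 1*(-20)) + 94)*27 = ((37 + 20) + 94)*27 = (57 + 94)*27 = 151*27 = 4077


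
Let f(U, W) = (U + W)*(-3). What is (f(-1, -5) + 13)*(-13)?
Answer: -403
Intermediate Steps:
f(U, W) = -3*U - 3*W
(f(-1, -5) + 13)*(-13) = ((-3*(-1) - 3*(-5)) + 13)*(-13) = ((3 + 15) + 13)*(-13) = (18 + 13)*(-13) = 31*(-13) = -403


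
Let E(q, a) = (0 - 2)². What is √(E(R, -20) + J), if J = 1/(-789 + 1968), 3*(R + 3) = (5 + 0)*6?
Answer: √617927/393 ≈ 2.0002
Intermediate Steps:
R = 7 (R = -3 + ((5 + 0)*6)/3 = -3 + (5*6)/3 = -3 + (⅓)*30 = -3 + 10 = 7)
E(q, a) = 4 (E(q, a) = (-2)² = 4)
J = 1/1179 ≈ 0.00084818
√(E(R, -20) + J) = √(4 + 1/1179) = √(4717/1179) = √617927/393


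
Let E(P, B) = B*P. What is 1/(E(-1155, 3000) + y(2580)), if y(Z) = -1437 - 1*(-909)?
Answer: -1/3465528 ≈ -2.8856e-7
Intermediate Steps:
y(Z) = -528 (y(Z) = -1437 + 909 = -528)
1/(E(-1155, 3000) + y(2580)) = 1/(3000*(-1155) - 528) = 1/(-3465000 - 528) = 1/(-3465528) = -1/3465528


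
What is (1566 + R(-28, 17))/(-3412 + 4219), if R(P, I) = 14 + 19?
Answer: 533/269 ≈ 1.9814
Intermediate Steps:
R(P, I) = 33
(1566 + R(-28, 17))/(-3412 + 4219) = (1566 + 33)/(-3412 + 4219) = 1599/807 = 1599*(1/807) = 533/269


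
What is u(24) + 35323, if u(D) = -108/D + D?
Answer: 70685/2 ≈ 35343.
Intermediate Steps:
u(D) = D - 108/D
u(24) + 35323 = (24 - 108/24) + 35323 = (24 - 108*1/24) + 35323 = (24 - 9/2) + 35323 = 39/2 + 35323 = 70685/2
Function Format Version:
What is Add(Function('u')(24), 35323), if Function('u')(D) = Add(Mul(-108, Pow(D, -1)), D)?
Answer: Rational(70685, 2) ≈ 35343.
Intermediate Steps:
Function('u')(D) = Add(D, Mul(-108, Pow(D, -1)))
Add(Function('u')(24), 35323) = Add(Add(24, Mul(-108, Pow(24, -1))), 35323) = Add(Add(24, Mul(-108, Rational(1, 24))), 35323) = Add(Add(24, Rational(-9, 2)), 35323) = Add(Rational(39, 2), 35323) = Rational(70685, 2)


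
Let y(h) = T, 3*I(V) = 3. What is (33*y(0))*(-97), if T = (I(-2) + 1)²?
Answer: -12804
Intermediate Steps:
I(V) = 1 (I(V) = (⅓)*3 = 1)
T = 4 (T = (1 + 1)² = 2² = 4)
y(h) = 4
(33*y(0))*(-97) = (33*4)*(-97) = 132*(-97) = -12804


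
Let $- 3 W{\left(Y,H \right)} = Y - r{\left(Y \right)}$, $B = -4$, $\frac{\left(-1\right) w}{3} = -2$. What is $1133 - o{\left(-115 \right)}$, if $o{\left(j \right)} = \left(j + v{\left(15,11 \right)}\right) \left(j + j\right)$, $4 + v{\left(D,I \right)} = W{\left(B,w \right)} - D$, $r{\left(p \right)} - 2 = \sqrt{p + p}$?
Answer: $-29227 + \frac{460 i \sqrt{2}}{3} \approx -29227.0 + 216.85 i$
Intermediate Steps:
$r{\left(p \right)} = 2 + \sqrt{2} \sqrt{p}$ ($r{\left(p \right)} = 2 + \sqrt{p + p} = 2 + \sqrt{2 p} = 2 + \sqrt{2} \sqrt{p}$)
$w = 6$ ($w = \left(-3\right) \left(-2\right) = 6$)
$W{\left(Y,H \right)} = \frac{2}{3} - \frac{Y}{3} + \frac{\sqrt{2} \sqrt{Y}}{3}$ ($W{\left(Y,H \right)} = - \frac{Y - \left(2 + \sqrt{2} \sqrt{Y}\right)}{3} = - \frac{-2 + Y - \sqrt{2} \sqrt{Y}}{3} = \frac{2}{3} - \frac{Y}{3} + \frac{\sqrt{2} \sqrt{Y}}{3}$)
$v{\left(D,I \right)} = -2 - D + \frac{2 i \sqrt{2}}{3}$ ($v{\left(D,I \right)} = -4 - \left(-2 + D - \frac{\sqrt{2} \sqrt{-4}}{3}\right) = -4 - \left(-2 + D - \frac{\sqrt{2} \cdot 2 i}{3}\right) = -4 - \left(-2 + D - \frac{2 i \sqrt{2}}{3}\right) = -4 + \left(2 - D + \frac{2 i \sqrt{2}}{3}\right) = -2 - D + \frac{2 i \sqrt{2}}{3}$)
$o{\left(j \right)} = 2 j \left(-17 + j + \frac{2 i \sqrt{2}}{3}\right)$ ($o{\left(j \right)} = \left(j - \left(17 - \frac{2 i \sqrt{2}}{3}\right)\right) \left(j + j\right) = \left(j - \left(17 - \frac{2 i \sqrt{2}}{3}\right)\right) 2 j = \left(-17 + j + \frac{2 i \sqrt{2}}{3}\right) 2 j = 2 j \left(-17 + j + \frac{2 i \sqrt{2}}{3}\right)$)
$1133 - o{\left(-115 \right)} = 1133 - \frac{2}{3} \left(-115\right) \left(-51 + 3 \left(-115\right) + 2 i \sqrt{2}\right) = 1133 - \frac{2}{3} \left(-115\right) \left(-51 - 345 + 2 i \sqrt{2}\right) = 1133 - \frac{2}{3} \left(-115\right) \left(-396 + 2 i \sqrt{2}\right) = 1133 - \left(30360 - \frac{460 i \sqrt{2}}{3}\right) = -29227 + \frac{460 i \sqrt{2}}{3}$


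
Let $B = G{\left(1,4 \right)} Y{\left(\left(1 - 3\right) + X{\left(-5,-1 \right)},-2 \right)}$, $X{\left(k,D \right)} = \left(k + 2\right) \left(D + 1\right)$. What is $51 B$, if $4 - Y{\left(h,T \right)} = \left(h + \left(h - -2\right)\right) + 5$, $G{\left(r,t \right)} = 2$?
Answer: $102$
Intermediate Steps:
$X{\left(k,D \right)} = \left(1 + D\right) \left(2 + k\right)$ ($X{\left(k,D \right)} = \left(2 + k\right) \left(1 + D\right) = \left(1 + D\right) \left(2 + k\right)$)
$Y{\left(h,T \right)} = -3 - 2 h$ ($Y{\left(h,T \right)} = 4 - \left(\left(h + \left(h - -2\right)\right) + 5\right) = 4 - \left(\left(h + \left(h + 2\right)\right) + 5\right) = 4 - \left(\left(h + \left(2 + h\right)\right) + 5\right) = 4 - \left(\left(2 + 2 h\right) + 5\right) = 4 - \left(7 + 2 h\right) = -3 - 2 h$)
$B = 2$ ($B = 2 \left(-3 - 2 \left(\left(1 - 3\right) + \left(2 - 5 + 2 \left(-1\right) - -5\right)\right)\right) = 2 \left(-3 - 2 \left(-2 + \left(2 - 5 - 2 + 5\right)\right)\right) = 2 \left(-3 - 2 \left(-2 + 0\right)\right) = 2 \left(-3 - -4\right) = 2 \left(-3 + 4\right) = 2 \cdot 1 = 2$)
$51 B = 51 \cdot 2 = 102$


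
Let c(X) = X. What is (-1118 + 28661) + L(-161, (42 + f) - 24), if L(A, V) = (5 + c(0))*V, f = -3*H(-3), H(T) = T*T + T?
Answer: 27543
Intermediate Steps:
H(T) = T + T² (H(T) = T² + T = T + T²)
f = -18 (f = -(-9)*(1 - 3) = -(-9)*(-2) = -3*6 = -18)
L(A, V) = 5*V (L(A, V) = (5 + 0)*V = 5*V)
(-1118 + 28661) + L(-161, (42 + f) - 24) = (-1118 + 28661) + 5*((42 - 18) - 24) = 27543 + 5*(24 - 24) = 27543 + 5*0 = 27543 + 0 = 27543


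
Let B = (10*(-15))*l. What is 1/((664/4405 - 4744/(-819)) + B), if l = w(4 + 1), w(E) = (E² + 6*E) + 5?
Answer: -3607695/32447813864 ≈ -0.00011118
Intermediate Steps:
w(E) = 5 + E² + 6*E
l = 60 (l = 5 + (4 + 1)² + 6*(4 + 1) = 5 + 5² + 6*5 = 5 + 25 + 30 = 60)
B = -9000 (B = (10*(-15))*60 = -150*60 = -9000)
1/((664/4405 - 4744/(-819)) + B) = 1/((664/4405 - 4744/(-819)) - 9000) = 1/((664*(1/4405) - 4744*(-1/819)) - 9000) = 1/((664/4405 + 4744/819) - 9000) = 1/(21441136/3607695 - 9000) = 1/(-32447813864/3607695) = -3607695/32447813864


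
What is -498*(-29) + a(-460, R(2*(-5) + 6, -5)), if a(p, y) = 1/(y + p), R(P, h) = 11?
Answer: 6484457/449 ≈ 14442.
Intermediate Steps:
a(p, y) = 1/(p + y)
-498*(-29) + a(-460, R(2*(-5) + 6, -5)) = -498*(-29) + 1/(-460 + 11) = 14442 + 1/(-449) = 14442 - 1/449 = 6484457/449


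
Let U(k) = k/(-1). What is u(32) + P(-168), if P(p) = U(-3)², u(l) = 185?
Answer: 194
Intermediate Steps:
U(k) = -k (U(k) = k*(-1) = -k)
P(p) = 9 (P(p) = (-1*(-3))² = 3² = 9)
u(32) + P(-168) = 185 + 9 = 194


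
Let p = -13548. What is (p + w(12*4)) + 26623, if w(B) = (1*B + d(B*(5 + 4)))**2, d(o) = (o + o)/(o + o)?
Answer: 15476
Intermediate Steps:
d(o) = 1 (d(o) = (2*o)/((2*o)) = (2*o)*(1/(2*o)) = 1)
w(B) = (1 + B)**2 (w(B) = (1*B + 1)**2 = (B + 1)**2 = (1 + B)**2)
(p + w(12*4)) + 26623 = (-13548 + (1 + 12*4)**2) + 26623 = (-13548 + (1 + 48)**2) + 26623 = (-13548 + 49**2) + 26623 = (-13548 + 2401) + 26623 = -11147 + 26623 = 15476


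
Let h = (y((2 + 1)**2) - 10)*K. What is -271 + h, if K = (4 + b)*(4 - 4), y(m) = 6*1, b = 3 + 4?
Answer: -271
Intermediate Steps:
b = 7
y(m) = 6
K = 0 (K = (4 + 7)*(4 - 4) = 11*0 = 0)
h = 0 (h = (6 - 10)*0 = -4*0 = 0)
-271 + h = -271 + 0 = -271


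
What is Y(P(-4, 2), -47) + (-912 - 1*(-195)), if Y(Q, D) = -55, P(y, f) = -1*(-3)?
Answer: -772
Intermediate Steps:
P(y, f) = 3
Y(P(-4, 2), -47) + (-912 - 1*(-195)) = -55 + (-912 - 1*(-195)) = -55 + (-912 + 195) = -55 - 717 = -772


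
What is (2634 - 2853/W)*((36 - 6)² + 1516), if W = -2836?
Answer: 4513617708/709 ≈ 6.3662e+6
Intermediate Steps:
(2634 - 2853/W)*((36 - 6)² + 1516) = (2634 - 2853/(-2836))*((36 - 6)² + 1516) = (2634 - 2853*(-1/2836))*(30² + 1516) = (2634 + 2853/2836)*(900 + 1516) = (7472877/2836)*2416 = 4513617708/709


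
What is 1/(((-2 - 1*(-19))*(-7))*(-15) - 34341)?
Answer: -1/32556 ≈ -3.0716e-5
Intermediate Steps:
1/(((-2 - 1*(-19))*(-7))*(-15) - 34341) = 1/(((-2 + 19)*(-7))*(-15) - 34341) = 1/((17*(-7))*(-15) - 34341) = 1/(-119*(-15) - 34341) = 1/(1785 - 34341) = 1/(-32556) = -1/32556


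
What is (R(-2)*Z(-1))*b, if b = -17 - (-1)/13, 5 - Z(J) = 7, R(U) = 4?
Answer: 1760/13 ≈ 135.38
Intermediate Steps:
Z(J) = -2 (Z(J) = 5 - 1*7 = 5 - 7 = -2)
b = -220/13 (b = -17 - (-1)/13 = -17 - 1*(-1/13) = -17 + 1/13 = -220/13 ≈ -16.923)
(R(-2)*Z(-1))*b = (4*(-2))*(-220/13) = -8*(-220/13) = 1760/13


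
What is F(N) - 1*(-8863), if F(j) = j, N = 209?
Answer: 9072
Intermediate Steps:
F(N) - 1*(-8863) = 209 - 1*(-8863) = 209 + 8863 = 9072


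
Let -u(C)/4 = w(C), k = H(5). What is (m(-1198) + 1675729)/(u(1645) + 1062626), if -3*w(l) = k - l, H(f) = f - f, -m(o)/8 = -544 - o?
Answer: 5011491/3181298 ≈ 1.5753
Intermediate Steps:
m(o) = 4352 + 8*o (m(o) = -8*(-544 - o) = 4352 + 8*o)
H(f) = 0
k = 0
w(l) = l/3 (w(l) = -(0 - l)/3 = -(-1)*l/3 = l/3)
u(C) = -4*C/3
(m(-1198) + 1675729)/(u(1645) + 1062626) = ((4352 + 8*(-1198)) + 1675729)/(-4/3*1645 + 1062626) = ((4352 - 9584) + 1675729)/(-6580/3 + 1062626) = (-5232 + 1675729)/(3181298/3) = 1670497*(3/3181298) = 5011491/3181298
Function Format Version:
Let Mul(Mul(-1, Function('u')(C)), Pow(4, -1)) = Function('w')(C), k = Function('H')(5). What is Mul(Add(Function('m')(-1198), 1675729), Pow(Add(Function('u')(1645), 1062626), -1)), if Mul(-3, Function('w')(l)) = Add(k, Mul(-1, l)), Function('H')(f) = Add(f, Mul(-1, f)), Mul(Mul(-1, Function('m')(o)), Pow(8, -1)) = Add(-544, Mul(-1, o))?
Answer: Rational(5011491, 3181298) ≈ 1.5753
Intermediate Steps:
Function('m')(o) = Add(4352, Mul(8, o)) (Function('m')(o) = Mul(-8, Add(-544, Mul(-1, o))) = Add(4352, Mul(8, o)))
Function('H')(f) = 0
k = 0
Function('w')(l) = Mul(Rational(1, 3), l) (Function('w')(l) = Mul(Rational(-1, 3), Add(0, Mul(-1, l))) = Mul(Rational(-1, 3), Mul(-1, l)) = Mul(Rational(1, 3), l))
Function('u')(C) = Mul(Rational(-4, 3), C) (Function('u')(C) = Mul(-4, Mul(Rational(1, 3), C)) = Mul(Rational(-4, 3), C))
Mul(Add(Function('m')(-1198), 1675729), Pow(Add(Function('u')(1645), 1062626), -1)) = Mul(Add(Add(4352, Mul(8, -1198)), 1675729), Pow(Add(Mul(Rational(-4, 3), 1645), 1062626), -1)) = Mul(Add(Add(4352, -9584), 1675729), Pow(Add(Rational(-6580, 3), 1062626), -1)) = Mul(Add(-5232, 1675729), Pow(Rational(3181298, 3), -1)) = Mul(1670497, Rational(3, 3181298)) = Rational(5011491, 3181298)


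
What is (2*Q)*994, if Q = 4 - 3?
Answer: 1988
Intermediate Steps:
Q = 1
(2*Q)*994 = (2*1)*994 = 2*994 = 1988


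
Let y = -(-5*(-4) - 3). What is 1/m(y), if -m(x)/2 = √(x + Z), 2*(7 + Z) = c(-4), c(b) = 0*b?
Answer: I*√6/24 ≈ 0.10206*I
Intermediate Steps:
c(b) = 0
Z = -7 (Z = -7 + (½)*0 = -7 + 0 = -7)
y = -17 (y = -(20 - 3) = -1*17 = -17)
m(x) = -2*√(-7 + x) (m(x) = -2*√(x - 7) = -2*√(-7 + x))
1/m(y) = 1/(-2*√(-7 - 17)) = 1/(-4*I*√6) = I*√6/24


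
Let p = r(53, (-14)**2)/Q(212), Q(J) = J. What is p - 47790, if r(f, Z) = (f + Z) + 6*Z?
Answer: -10130055/212 ≈ -47783.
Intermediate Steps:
r(f, Z) = f + 7*Z (r(f, Z) = (Z + f) + 6*Z = f + 7*Z)
p = 1425/212 (p = (53 + 7*(-14)**2)/212 = (53 + 7*196)*(1/212) = (53 + 1372)*(1/212) = 1425*(1/212) = 1425/212 ≈ 6.7217)
p - 47790 = 1425/212 - 47790 = -10130055/212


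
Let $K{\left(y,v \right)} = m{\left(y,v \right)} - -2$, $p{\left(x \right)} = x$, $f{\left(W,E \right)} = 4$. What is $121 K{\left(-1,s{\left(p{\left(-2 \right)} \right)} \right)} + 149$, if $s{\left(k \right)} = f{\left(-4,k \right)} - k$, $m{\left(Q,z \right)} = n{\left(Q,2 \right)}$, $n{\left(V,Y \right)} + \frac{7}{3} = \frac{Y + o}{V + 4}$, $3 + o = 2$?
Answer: $149$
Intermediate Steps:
$o = -1$ ($o = -3 + 2 = -1$)
$n{\left(V,Y \right)} = - \frac{7}{3} + \frac{-1 + Y}{4 + V}$ ($n{\left(V,Y \right)} = - \frac{7}{3} + \frac{Y - 1}{V + 4} = - \frac{7}{3} + \frac{-1 + Y}{4 + V}$)
$m{\left(Q,z \right)} = \frac{-25 - 7 Q}{3 \left(4 + Q\right)}$ ($m{\left(Q,z \right)} = \frac{-31 - 7 Q + 3 \cdot 2}{3 \left(4 + Q\right)} = \frac{-31 - 7 Q + 6}{3 \left(4 + Q\right)} = \frac{-25 - 7 Q}{3 \left(4 + Q\right)}$)
$s{\left(k \right)} = 4 - k$
$K{\left(y,v \right)} = 2 + \frac{-25 - 7 y}{3 \left(4 + y\right)}$ ($K{\left(y,v \right)} = \frac{-25 - 7 y}{3 \left(4 + y\right)} - -2 = \frac{-25 - 7 y}{3 \left(4 + y\right)} + 2 = 2 + \frac{-25 - 7 y}{3 \left(4 + y\right)}$)
$121 K{\left(-1,s{\left(p{\left(-2 \right)} \right)} \right)} + 149 = 121 \frac{-1 - -1}{3 \left(4 - 1\right)} + 149 = 121 \frac{-1 + 1}{3 \cdot 3} + 149 = 121 \cdot \frac{1}{3} \cdot \frac{1}{3} \cdot 0 + 149 = 121 \cdot 0 + 149 = 0 + 149 = 149$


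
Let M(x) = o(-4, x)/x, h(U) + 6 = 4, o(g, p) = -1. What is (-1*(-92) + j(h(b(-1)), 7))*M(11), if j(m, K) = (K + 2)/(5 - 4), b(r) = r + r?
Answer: -101/11 ≈ -9.1818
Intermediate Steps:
b(r) = 2*r
h(U) = -2 (h(U) = -6 + 4 = -2)
j(m, K) = 2 + K (j(m, K) = (2 + K)/1 = (2 + K)*1 = 2 + K)
M(x) = -1/x
(-1*(-92) + j(h(b(-1)), 7))*M(11) = (-1*(-92) + (2 + 7))*(-1/11) = (92 + 9)*(-1*1/11) = 101*(-1/11) = -101/11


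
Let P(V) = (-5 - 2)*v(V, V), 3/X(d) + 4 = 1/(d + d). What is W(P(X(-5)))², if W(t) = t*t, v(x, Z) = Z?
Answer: 1944810000/2825761 ≈ 688.24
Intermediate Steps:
X(d) = 3/(-4 + 1/(2*d)) (X(d) = 3/(-4 + 1/(d + d)) = 3/(-4 + 1/(2*d)))
P(V) = -7*V (P(V) = (-5 - 2)*V = -7*V)
W(t) = t²
W(P(X(-5)))² = ((-(-42)*(-5)/(-1 + 8*(-5)))²)² = ((-(-42)*(-5)/(-1 - 40))²)² = ((-(-42)*(-5)/(-41))²)² = ((-(-42)*(-5)*(-1)/41)²)² = ((-7*(-30/41))²)² = ((210/41)²)² = (44100/1681)² = 1944810000/2825761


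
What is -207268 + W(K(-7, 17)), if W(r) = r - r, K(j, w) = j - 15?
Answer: -207268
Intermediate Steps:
K(j, w) = -15 + j
W(r) = 0
-207268 + W(K(-7, 17)) = -207268 + 0 = -207268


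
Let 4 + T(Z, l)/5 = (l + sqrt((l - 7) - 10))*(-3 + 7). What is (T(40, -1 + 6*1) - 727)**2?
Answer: 413809 - 51760*I*sqrt(3) ≈ 4.1381e+5 - 89651.0*I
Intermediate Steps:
T(Z, l) = -20 + 20*l + 20*sqrt(-17 + l) (T(Z, l) = -20 + 5*((l + sqrt((l - 7) - 10))*(-3 + 7)) = -20 + 5*((l + sqrt((-7 + l) - 10))*4) = -20 + 5*((l + sqrt(-17 + l))*4) = -20 + 5*(4*l + 4*sqrt(-17 + l)) = -20 + (20*l + 20*sqrt(-17 + l)) = -20 + 20*l + 20*sqrt(-17 + l))
(T(40, -1 + 6*1) - 727)**2 = ((-20 + 20*(-1 + 6*1) + 20*sqrt(-17 + (-1 + 6*1))) - 727)**2 = ((-20 + 20*(-1 + 6) + 20*sqrt(-17 + (-1 + 6))) - 727)**2 = ((-20 + 20*5 + 20*sqrt(-17 + 5)) - 727)**2 = ((-20 + 100 + 20*sqrt(-12)) - 727)**2 = ((-20 + 100 + 20*(2*I*sqrt(3))) - 727)**2 = ((-20 + 100 + 40*I*sqrt(3)) - 727)**2 = ((80 + 40*I*sqrt(3)) - 727)**2 = (-647 + 40*I*sqrt(3))**2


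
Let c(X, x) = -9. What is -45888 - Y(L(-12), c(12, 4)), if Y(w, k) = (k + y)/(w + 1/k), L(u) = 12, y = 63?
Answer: -4910502/107 ≈ -45893.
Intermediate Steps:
Y(w, k) = (63 + k)/(w + 1/k) (Y(w, k) = (k + 63)/(w + 1/k) = (63 + k)/(w + 1/k))
-45888 - Y(L(-12), c(12, 4)) = -45888 - (-9)*(63 - 9)/(1 - 9*12) = -45888 - (-9)*54/(1 - 108) = -45888 - (-9)*54/(-107) = -45888 - (-9)*(-1)*54/107 = -45888 - 1*486/107 = -45888 - 486/107 = -4910502/107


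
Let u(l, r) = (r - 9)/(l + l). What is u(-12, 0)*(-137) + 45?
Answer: -51/8 ≈ -6.3750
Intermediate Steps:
u(l, r) = (-9 + r)/(2*l) (u(l, r) = (-9 + r)/((2*l)) = (-9 + r)*(1/(2*l)) = (-9 + r)/(2*l))
u(-12, 0)*(-137) + 45 = ((½)*(-9 + 0)/(-12))*(-137) + 45 = ((½)*(-1/12)*(-9))*(-137) + 45 = (3/8)*(-137) + 45 = -411/8 + 45 = -51/8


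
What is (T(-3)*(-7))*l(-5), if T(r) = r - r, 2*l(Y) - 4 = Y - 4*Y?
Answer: 0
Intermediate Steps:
l(Y) = 2 - 3*Y/2 (l(Y) = 2 + (Y - 4*Y)/2 = 2 + (-3*Y)/2 = 2 - 3*Y/2)
T(r) = 0
(T(-3)*(-7))*l(-5) = (0*(-7))*(2 - 3/2*(-5)) = 0*(2 + 15/2) = 0*(19/2) = 0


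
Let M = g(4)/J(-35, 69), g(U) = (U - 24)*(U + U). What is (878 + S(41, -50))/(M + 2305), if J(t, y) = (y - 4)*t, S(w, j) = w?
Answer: 418145/1048807 ≈ 0.39869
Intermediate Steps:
J(t, y) = t*(-4 + y) (J(t, y) = (-4 + y)*t = t*(-4 + y))
g(U) = 2*U*(-24 + U) (g(U) = (-24 + U)*(2*U) = 2*U*(-24 + U))
M = 32/455 (M = (2*4*(-24 + 4))/((-35*(-4 + 69))) = (2*4*(-20))/((-35*65)) = -160/(-2275) = -160*(-1/2275) = 32/455 ≈ 0.070330)
(878 + S(41, -50))/(M + 2305) = (878 + 41)/(32/455 + 2305) = 919/(1048807/455) = 919*(455/1048807) = 418145/1048807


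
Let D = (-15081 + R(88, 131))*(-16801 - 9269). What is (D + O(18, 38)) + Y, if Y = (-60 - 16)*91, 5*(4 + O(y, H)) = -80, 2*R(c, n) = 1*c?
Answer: 392007654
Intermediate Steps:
R(c, n) = c/2 (R(c, n) = (1*c)/2 = c/2)
O(y, H) = -20 (O(y, H) = -4 + (⅕)*(-80) = -4 - 16 = -20)
Y = -6916 (Y = -76*91 = -6916)
D = 392014590 (D = (-15081 + (½)*88)*(-16801 - 9269) = (-15081 + 44)*(-26070) = -15037*(-26070) = 392014590)
(D + O(18, 38)) + Y = (392014590 - 20) - 6916 = 392014570 - 6916 = 392007654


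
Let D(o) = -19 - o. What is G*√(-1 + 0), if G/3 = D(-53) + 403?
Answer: 1311*I ≈ 1311.0*I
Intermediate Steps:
G = 1311 (G = 3*((-19 - 1*(-53)) + 403) = 3*((-19 + 53) + 403) = 3*(34 + 403) = 3*437 = 1311)
G*√(-1 + 0) = 1311*√(-1 + 0) = 1311*√(-1) = 1311*I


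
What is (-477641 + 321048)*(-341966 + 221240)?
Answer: 18904846518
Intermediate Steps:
(-477641 + 321048)*(-341966 + 221240) = -156593*(-120726) = 18904846518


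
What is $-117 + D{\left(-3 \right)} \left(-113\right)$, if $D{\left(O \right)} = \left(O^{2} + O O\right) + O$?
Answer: $-1812$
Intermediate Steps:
$D{\left(O \right)} = O + 2 O^{2}$ ($D{\left(O \right)} = \left(O^{2} + O^{2}\right) + O = 2 O^{2} + O = O + 2 O^{2}$)
$-117 + D{\left(-3 \right)} \left(-113\right) = -117 + - 3 \left(1 + 2 \left(-3\right)\right) \left(-113\right) = -117 + - 3 \left(1 - 6\right) \left(-113\right) = -117 + \left(-3\right) \left(-5\right) \left(-113\right) = -117 + 15 \left(-113\right) = -117 - 1695 = -1812$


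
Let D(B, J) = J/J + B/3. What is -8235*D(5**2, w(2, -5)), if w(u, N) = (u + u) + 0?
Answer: -76860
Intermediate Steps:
w(u, N) = 2*u (w(u, N) = 2*u + 0 = 2*u)
D(B, J) = 1 + B/3 (D(B, J) = 1 + B*(1/3) = 1 + B/3)
-8235*D(5**2, w(2, -5)) = -8235*(1 + (1/3)*5**2) = -8235*(1 + (1/3)*25) = -8235*(1 + 25/3) = -8235*28/3 = -76860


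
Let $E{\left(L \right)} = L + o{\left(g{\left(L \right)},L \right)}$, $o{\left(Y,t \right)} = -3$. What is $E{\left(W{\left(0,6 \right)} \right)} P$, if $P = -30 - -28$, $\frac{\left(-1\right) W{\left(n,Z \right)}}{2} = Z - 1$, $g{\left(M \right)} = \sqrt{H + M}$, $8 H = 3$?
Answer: $26$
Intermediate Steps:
$H = \frac{3}{8}$ ($H = \frac{1}{8} \cdot 3 = \frac{3}{8} \approx 0.375$)
$g{\left(M \right)} = \sqrt{\frac{3}{8} + M}$
$W{\left(n,Z \right)} = 2 - 2 Z$ ($W{\left(n,Z \right)} = - 2 \left(Z - 1\right) = - 2 \left(-1 + Z\right) = 2 - 2 Z$)
$E{\left(L \right)} = -3 + L$ ($E{\left(L \right)} = L - 3 = -3 + L$)
$P = -2$ ($P = -30 + 28 = -2$)
$E{\left(W{\left(0,6 \right)} \right)} P = \left(-3 + \left(2 - 12\right)\right) \left(-2\right) = \left(-3 - 10\right) \left(-2\right) = \left(-13\right) \left(-2\right) = 26$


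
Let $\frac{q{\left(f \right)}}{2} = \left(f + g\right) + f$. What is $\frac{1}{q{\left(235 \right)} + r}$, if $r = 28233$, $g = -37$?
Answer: $\frac{1}{29099} \approx 3.4365 \cdot 10^{-5}$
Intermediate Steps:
$q{\left(f \right)} = -74 + 4 f$ ($q{\left(f \right)} = 2 \left(\left(f - 37\right) + f\right) = 2 \left(\left(-37 + f\right) + f\right) = 2 \left(-37 + 2 f\right) = -74 + 4 f$)
$\frac{1}{q{\left(235 \right)} + r} = \frac{1}{\left(-74 + 4 \cdot 235\right) + 28233} = \frac{1}{\left(-74 + 940\right) + 28233} = \frac{1}{866 + 28233} = \frac{1}{29099}$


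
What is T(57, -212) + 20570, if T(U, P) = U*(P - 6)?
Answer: 8144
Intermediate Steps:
T(U, P) = U*(-6 + P)
T(57, -212) + 20570 = 57*(-6 - 212) + 20570 = 57*(-218) + 20570 = -12426 + 20570 = 8144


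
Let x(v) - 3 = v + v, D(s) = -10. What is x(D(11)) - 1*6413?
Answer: -6430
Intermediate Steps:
x(v) = 3 + 2*v (x(v) = 3 + (v + v) = 3 + 2*v)
x(D(11)) - 1*6413 = (3 + 2*(-10)) - 1*6413 = (3 - 20) - 6413 = -17 - 6413 = -6430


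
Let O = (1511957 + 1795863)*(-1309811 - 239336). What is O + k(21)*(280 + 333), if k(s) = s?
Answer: -5124299416667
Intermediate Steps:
O = -5124299429540 (O = 3307820*(-1549147) = -5124299429540)
O + k(21)*(280 + 333) = -5124299429540 + 21*(280 + 333) = -5124299429540 + 21*613 = -5124299429540 + 12873 = -5124299416667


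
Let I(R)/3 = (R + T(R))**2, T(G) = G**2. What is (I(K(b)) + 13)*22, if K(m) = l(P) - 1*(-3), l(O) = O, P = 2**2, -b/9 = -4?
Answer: 207262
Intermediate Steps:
b = 36 (b = -9*(-4) = 36)
P = 4
K(m) = 7 (K(m) = 4 - 1*(-3) = 4 + 3 = 7)
I(R) = 3*(R + R**2)**2
(I(K(b)) + 13)*22 = (3*7**2*(1 + 7)**2 + 13)*22 = (3*49*8**2 + 13)*22 = (3*49*64 + 13)*22 = (9408 + 13)*22 = 9421*22 = 207262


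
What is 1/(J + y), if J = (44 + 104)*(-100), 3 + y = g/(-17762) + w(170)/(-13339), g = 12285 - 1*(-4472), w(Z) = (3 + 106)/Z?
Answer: -10069411015/149066991408037 ≈ -6.7550e-5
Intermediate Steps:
w(Z) = 109/Z
g = 16757 (g = 12285 + 4472 = 16757)
y = -39708386037/10069411015 (y = -3 + (16757/(-17762) + (109/170)/(-13339)) = -3 + (16757*(-1/17762) + (109*(1/170))*(-1/13339)) = -3 + (-16757/17762 + (109/170)*(-1/13339)) = -3 + (-16757/17762 - 109/2267630) = -3 - 9500152992/10069411015 = -39708386037/10069411015 ≈ -3.9435)
J = -14800 (J = 148*(-100) = -14800)
1/(J + y) = 1/(-14800 - 39708386037/10069411015) = 1/(-149066991408037/10069411015) = -10069411015/149066991408037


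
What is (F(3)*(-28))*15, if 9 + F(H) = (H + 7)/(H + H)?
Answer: 3080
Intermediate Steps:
F(H) = -9 + (7 + H)/(2*H) (F(H) = -9 + (H + 7)/(H + H) = -9 + (7 + H)/((2*H)) = -9 + (7 + H)*(1/(2*H)) = -9 + (7 + H)/(2*H))
(F(3)*(-28))*15 = (((½)*(7 - 17*3)/3)*(-28))*15 = (((½)*(⅓)*(7 - 51))*(-28))*15 = (((½)*(⅓)*(-44))*(-28))*15 = -22/3*(-28)*15 = (616/3)*15 = 3080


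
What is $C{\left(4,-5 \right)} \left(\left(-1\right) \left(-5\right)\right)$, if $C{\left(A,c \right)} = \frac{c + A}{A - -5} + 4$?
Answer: $\frac{175}{9} \approx 19.444$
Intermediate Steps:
$C{\left(A,c \right)} = 4 + \frac{A + c}{5 + A}$ ($C{\left(A,c \right)} = \frac{A + c}{A + 5} + 4 = \frac{A + c}{5 + A} + 4 = 4 + \frac{A + c}{5 + A}$)
$C{\left(4,-5 \right)} \left(\left(-1\right) \left(-5\right)\right) = \frac{20 - 5 + 5 \cdot 4}{5 + 4} \left(\left(-1\right) \left(-5\right)\right) = \frac{20 - 5 + 20}{9} \cdot 5 = \frac{1}{9} \cdot 35 \cdot 5 = \frac{35}{9} \cdot 5 = \frac{175}{9}$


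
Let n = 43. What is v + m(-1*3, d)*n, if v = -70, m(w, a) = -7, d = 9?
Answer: -371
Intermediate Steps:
v + m(-1*3, d)*n = -70 - 7*43 = -70 - 301 = -371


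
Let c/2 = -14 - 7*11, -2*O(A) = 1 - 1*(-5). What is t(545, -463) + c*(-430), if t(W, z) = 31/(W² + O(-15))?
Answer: 23244941751/297022 ≈ 78260.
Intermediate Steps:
O(A) = -3 (O(A) = -(1 - 1*(-5))/2 = -(1 + 5)/2 = -½*6 = -3)
c = -182 (c = 2*(-14 - 7*11) = 2*(-14 - 77) = 2*(-91) = -182)
t(W, z) = 31/(-3 + W²) (t(W, z) = 31/(W² - 3) = 31/(-3 + W²))
t(545, -463) + c*(-430) = 31/(-3 + 545²) - 182*(-430) = 31/(-3 + 297025) + 78260 = 31/297022 + 78260 = 23244941751/297022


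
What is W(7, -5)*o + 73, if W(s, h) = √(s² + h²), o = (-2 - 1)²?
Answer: 73 + 9*√74 ≈ 150.42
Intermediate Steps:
o = 9 (o = (-3)² = 9)
W(s, h) = √(h² + s²)
W(7, -5)*o + 73 = √((-5)² + 7²)*9 + 73 = √(25 + 49)*9 + 73 = √74*9 + 73 = 9*√74 + 73 = 73 + 9*√74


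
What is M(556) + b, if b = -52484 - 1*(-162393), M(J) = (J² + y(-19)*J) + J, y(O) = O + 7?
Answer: 412929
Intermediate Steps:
y(O) = 7 + O
M(J) = J² - 11*J (M(J) = (J² + (7 - 19)*J) + J = (J² - 12*J) + J = J² - 11*J)
b = 109909 (b = -52484 + 162393 = 109909)
M(556) + b = 556*(-11 + 556) + 109909 = 556*545 + 109909 = 303020 + 109909 = 412929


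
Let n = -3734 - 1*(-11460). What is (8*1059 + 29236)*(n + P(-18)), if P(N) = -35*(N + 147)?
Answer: 121080388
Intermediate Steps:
n = 7726 (n = -3734 + 11460 = 7726)
P(N) = -5145 - 35*N (P(N) = -35*(147 + N) = -5145 - 35*N)
(8*1059 + 29236)*(n + P(-18)) = (8*1059 + 29236)*(7726 + (-5145 - 35*(-18))) = (8472 + 29236)*(7726 + (-5145 + 630)) = 37708*(7726 - 4515) = 37708*3211 = 121080388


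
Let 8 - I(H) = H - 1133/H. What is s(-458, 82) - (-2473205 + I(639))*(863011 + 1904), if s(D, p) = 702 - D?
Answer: 455746798616735/213 ≈ 2.1397e+12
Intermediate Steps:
I(H) = 8 - H + 1133/H (I(H) = 8 - (H - 1133/H) = 8 + (-H + 1133/H) = 8 - H + 1133/H)
s(-458, 82) - (-2473205 + I(639))*(863011 + 1904) = (702 - 1*(-458)) - (-2473205 + (8 - 1*639 + 1133/639))*(863011 + 1904) = (702 + 458) - (-2473205 + (8 - 639 + 1133*(1/639)))*864915 = 1160 - (-2473205 + (8 - 639 + 1133/639))*864915 = 1160 - (-2473205 - 402076/639)*864915 = 1160 - (-1580780071)*864915/639 = 1160 - 1*(-455746798369655/213) = 1160 + 455746798369655/213 = 455746798616735/213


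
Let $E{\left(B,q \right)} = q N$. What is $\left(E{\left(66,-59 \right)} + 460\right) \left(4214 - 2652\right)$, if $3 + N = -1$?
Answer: $1087152$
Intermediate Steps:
$N = -4$ ($N = -3 - 1 = -4$)
$E{\left(B,q \right)} = - 4 q$ ($E{\left(B,q \right)} = q \left(-4\right) = - 4 q$)
$\left(E{\left(66,-59 \right)} + 460\right) \left(4214 - 2652\right) = \left(\left(-4\right) \left(-59\right) + 460\right) \left(4214 - 2652\right) = \left(236 + 460\right) 1562 = 696 \cdot 1562 = 1087152$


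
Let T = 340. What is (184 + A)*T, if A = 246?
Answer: 146200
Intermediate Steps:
(184 + A)*T = (184 + 246)*340 = 430*340 = 146200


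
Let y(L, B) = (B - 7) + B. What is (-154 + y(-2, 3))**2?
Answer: 24025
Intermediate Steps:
y(L, B) = -7 + 2*B (y(L, B) = (-7 + B) + B = -7 + 2*B)
(-154 + y(-2, 3))**2 = (-154 + (-7 + 2*3))**2 = (-154 + (-7 + 6))**2 = (-154 - 1)**2 = (-155)**2 = 24025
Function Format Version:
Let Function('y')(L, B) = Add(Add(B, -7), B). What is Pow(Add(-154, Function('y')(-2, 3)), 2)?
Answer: 24025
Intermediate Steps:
Function('y')(L, B) = Add(-7, Mul(2, B)) (Function('y')(L, B) = Add(Add(-7, B), B) = Add(-7, Mul(2, B)))
Pow(Add(-154, Function('y')(-2, 3)), 2) = Pow(Add(-154, Add(-7, Mul(2, 3))), 2) = Pow(Add(-154, Add(-7, 6)), 2) = Pow(Add(-154, -1), 2) = Pow(-155, 2) = 24025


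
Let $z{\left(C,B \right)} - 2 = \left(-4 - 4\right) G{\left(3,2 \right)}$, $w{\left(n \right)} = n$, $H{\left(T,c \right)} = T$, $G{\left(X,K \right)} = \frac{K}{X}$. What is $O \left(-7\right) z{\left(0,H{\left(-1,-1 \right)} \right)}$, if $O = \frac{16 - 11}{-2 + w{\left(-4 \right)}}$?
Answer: $- \frac{175}{9} \approx -19.444$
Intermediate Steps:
$O = - \frac{5}{6}$ ($O = \frac{16 - 11}{-2 - 4} = \frac{5}{-6} = 5 \left(- \frac{1}{6}\right) = - \frac{5}{6} \approx -0.83333$)
$z{\left(C,B \right)} = - \frac{10}{3}$ ($z{\left(C,B \right)} = 2 + \left(-4 - 4\right) \frac{2}{3} = 2 - 8 \cdot 2 \cdot \frac{1}{3} = 2 - \frac{16}{3} = - \frac{10}{3}$)
$O \left(-7\right) z{\left(0,H{\left(-1,-1 \right)} \right)} = \left(- \frac{5}{6}\right) \left(-7\right) \left(- \frac{10}{3}\right) = \frac{35}{6} \left(- \frac{10}{3}\right) = - \frac{175}{9}$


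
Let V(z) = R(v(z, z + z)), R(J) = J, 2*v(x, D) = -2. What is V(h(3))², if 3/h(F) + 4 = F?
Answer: 1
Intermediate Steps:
v(x, D) = -1 (v(x, D) = (½)*(-2) = -1)
h(F) = 3/(-4 + F)
V(z) = -1
V(h(3))² = (-1)² = 1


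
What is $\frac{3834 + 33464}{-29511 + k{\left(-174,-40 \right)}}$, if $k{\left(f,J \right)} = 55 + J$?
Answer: $- \frac{18649}{14748} \approx -1.2645$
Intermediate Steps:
$\frac{3834 + 33464}{-29511 + k{\left(-174,-40 \right)}} = \frac{3834 + 33464}{-29511 + \left(55 - 40\right)} = \frac{37298}{-29511 + 15} = \frac{37298}{-29496} = 37298 \left(- \frac{1}{29496}\right) = - \frac{18649}{14748}$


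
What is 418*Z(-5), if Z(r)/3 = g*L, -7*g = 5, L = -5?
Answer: 31350/7 ≈ 4478.6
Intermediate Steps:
g = -5/7 (g = -⅐*5 = -5/7 ≈ -0.71429)
Z(r) = 75/7 (Z(r) = 3*(-5/7*(-5)) = 3*(25/7) = 75/7)
418*Z(-5) = 418*(75/7) = 31350/7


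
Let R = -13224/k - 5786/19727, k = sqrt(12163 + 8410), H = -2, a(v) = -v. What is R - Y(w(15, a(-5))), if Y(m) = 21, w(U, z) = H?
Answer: -420053/19727 - 13224*sqrt(20573)/20573 ≈ -113.49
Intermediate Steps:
w(U, z) = -2
k = sqrt(20573) ≈ 143.43
R = -5786/19727 - 13224*sqrt(20573)/20573 (R = -13224*sqrt(20573)/20573 - 5786/19727 = -5786/19727 - 13224*sqrt(20573)/20573 ≈ -92.490)
R - Y(w(15, a(-5))) = (-5786/19727 - 13224*sqrt(20573)/20573) - 1*21 = (-5786/19727 - 13224*sqrt(20573)/20573) - 21 = -420053/19727 - 13224*sqrt(20573)/20573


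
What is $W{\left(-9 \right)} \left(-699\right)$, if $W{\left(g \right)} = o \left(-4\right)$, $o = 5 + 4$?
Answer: $25164$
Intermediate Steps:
$o = 9$
$W{\left(g \right)} = -36$ ($W{\left(g \right)} = 9 \left(-4\right) = -36$)
$W{\left(-9 \right)} \left(-699\right) = \left(-36\right) \left(-699\right) = 25164$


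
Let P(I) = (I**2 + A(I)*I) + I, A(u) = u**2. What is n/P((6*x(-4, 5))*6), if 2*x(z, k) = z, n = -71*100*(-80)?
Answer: -71000/46017 ≈ -1.5429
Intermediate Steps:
n = 568000 (n = -7100*(-80) = 568000)
x(z, k) = z/2
P(I) = I + I**2 + I**3 (P(I) = (I**2 + I**2*I) + I = (I**2 + I**3) + I = I + I**2 + I**3)
n/P((6*x(-4, 5))*6) = 568000/((((6*((1/2)*(-4)))*6)*(1 + (6*((1/2)*(-4)))*6 + ((6*((1/2)*(-4)))*6)**2))) = 568000/((((6*(-2))*6)*(1 + (6*(-2))*6 + ((6*(-2))*6)**2))) = 568000/(((-12*6)*(1 - 12*6 + (-12*6)**2))) = 568000/((-72*(1 - 72 + (-72)**2))) = 568000/((-72*(1 - 72 + 5184))) = 568000/((-72*5113)) = 568000/(-368136) = 568000*(-1/368136) = -71000/46017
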